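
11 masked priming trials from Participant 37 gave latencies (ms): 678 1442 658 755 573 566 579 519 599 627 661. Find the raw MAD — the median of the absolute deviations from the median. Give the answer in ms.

Sorted: 519, 566, 573, 579, 599, 627, 658, 661, 678, 755, 1442 → median = 627
|x − 627|: 51, 815, 31, 128, 54, 61, 48, 108, 28, 0, 34
Sorted deviations: 0, 28, 31, 34, 48, 51, 54, 61, 108, 128, 815 → MAD = 51

51 ms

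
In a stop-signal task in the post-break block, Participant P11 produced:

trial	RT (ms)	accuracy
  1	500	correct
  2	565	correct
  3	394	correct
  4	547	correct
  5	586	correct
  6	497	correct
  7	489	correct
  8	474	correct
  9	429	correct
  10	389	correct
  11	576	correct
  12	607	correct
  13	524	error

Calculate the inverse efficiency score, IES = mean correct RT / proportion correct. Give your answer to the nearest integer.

Correct trials (n=12): 500, 565, 394, 547, 586, 497, 489, 474, 429, 389, 576, 607
Mean correct RT = 6053/12 = 504.4167 ms
Proportion correct = 12/13
IES = 504.4167 / (12/13) = 546.451 ms

546 ms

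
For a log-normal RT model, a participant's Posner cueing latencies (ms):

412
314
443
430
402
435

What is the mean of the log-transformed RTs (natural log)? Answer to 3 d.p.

6.000

ln(RT): 6.0210, 5.7494, 6.0936, 6.0638, 5.9965, 6.0753
Σ ln(RT) = 35.9996
Mean = 35.9996/6 = 5.99993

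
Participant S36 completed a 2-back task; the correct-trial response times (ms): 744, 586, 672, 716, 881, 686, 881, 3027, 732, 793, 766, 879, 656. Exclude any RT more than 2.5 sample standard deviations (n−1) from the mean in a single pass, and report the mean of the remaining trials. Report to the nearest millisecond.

749 ms

n = 13, ΣRT = 12019, M = 924.538
Σ(x−M)² = 4889197.23; s = √(4889197.23/12) = 638.305
Cutoffs: 924.538 ± 2.5·638.305 → [-671.2, 2520.3]
Outside: 3027 → excluded.
Retained (n=12): Σ = 8992, mean = 8992/12 = 749.333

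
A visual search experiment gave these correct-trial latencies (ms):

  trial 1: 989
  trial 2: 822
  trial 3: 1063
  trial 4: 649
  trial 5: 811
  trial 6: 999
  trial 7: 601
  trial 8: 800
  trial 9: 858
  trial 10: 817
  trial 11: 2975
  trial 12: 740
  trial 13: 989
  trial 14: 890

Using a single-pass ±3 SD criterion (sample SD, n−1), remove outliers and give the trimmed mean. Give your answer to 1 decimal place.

848.3 ms

n = 14, ΣRT = 14003, M = 1000.214
Σ(x−M)² = 4427996.36; s = √(4427996.36/13) = 583.622
Cutoffs: 1000.214 ± 3·583.622 → [-750.7, 2751.1]
Outside: 2975 → excluded.
Retained (n=13): Σ = 11028, mean = 11028/13 = 848.308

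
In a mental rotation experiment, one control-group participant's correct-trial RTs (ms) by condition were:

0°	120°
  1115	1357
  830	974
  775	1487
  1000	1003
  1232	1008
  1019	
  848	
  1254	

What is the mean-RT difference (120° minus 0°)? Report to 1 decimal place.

156.7 ms

M(0°) = 8073/8 = 1009.125
M(120°) = 5829/5 = 1165.800
Difference = 1165.800 − 1009.125 = 156.675 ms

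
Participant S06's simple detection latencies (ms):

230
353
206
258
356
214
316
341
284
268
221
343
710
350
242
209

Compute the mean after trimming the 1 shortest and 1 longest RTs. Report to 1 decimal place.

284.6 ms

Sorted: 206, 209, 214, 221, 230, 242, 258, 268, 284, 316, 341, 343, 350, 353, 356, 710
Drop lowest 1 (206) and highest 1 (710)
Remaining (n=14): Σ = 3985, mean = 3985/14 = 284.643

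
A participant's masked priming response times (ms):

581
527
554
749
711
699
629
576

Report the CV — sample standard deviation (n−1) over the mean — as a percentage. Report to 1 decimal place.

13.1%

n = 8, Σ = 5026, M = 628.2500
Σ(x−M)² = 47161.500; s = √(47161.500/7) = 82.0814
CV = 82.0814 / 628.2500 = 0.13065 = 13.065%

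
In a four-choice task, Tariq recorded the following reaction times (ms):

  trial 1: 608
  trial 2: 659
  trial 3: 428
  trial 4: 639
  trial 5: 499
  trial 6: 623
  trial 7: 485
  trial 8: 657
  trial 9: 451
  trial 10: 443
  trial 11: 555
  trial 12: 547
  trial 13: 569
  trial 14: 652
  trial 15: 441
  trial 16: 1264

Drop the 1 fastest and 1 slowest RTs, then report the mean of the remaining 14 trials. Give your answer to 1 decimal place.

Sorted: 428, 441, 443, 451, 485, 499, 547, 555, 569, 608, 623, 639, 652, 657, 659, 1264
Drop lowest 1 (428) and highest 1 (1264)
Remaining (n=14): Σ = 7828, mean = 7828/14 = 559.143

559.1 ms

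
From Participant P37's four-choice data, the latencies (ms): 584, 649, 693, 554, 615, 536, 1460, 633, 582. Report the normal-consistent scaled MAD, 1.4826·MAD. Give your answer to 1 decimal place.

Sorted: 536, 554, 582, 584, 615, 633, 649, 693, 1460 → median = 615
|x − 615| sorted: 0, 18, 31, 33, 34, 61, 78, 79, 845 → MAD = 34
Robust SD ≈ 1.4826 × 34 = 50.408

50.4 ms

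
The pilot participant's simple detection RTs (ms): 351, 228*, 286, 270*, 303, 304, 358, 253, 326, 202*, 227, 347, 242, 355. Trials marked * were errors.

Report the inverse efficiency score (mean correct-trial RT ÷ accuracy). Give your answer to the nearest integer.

Correct trials (n=11): 351, 286, 303, 304, 358, 253, 326, 227, 347, 242, 355
Mean correct RT = 3352/11 = 304.7273 ms
Proportion correct = 11/14
IES = 304.7273 / (11/14) = 387.835 ms

388 ms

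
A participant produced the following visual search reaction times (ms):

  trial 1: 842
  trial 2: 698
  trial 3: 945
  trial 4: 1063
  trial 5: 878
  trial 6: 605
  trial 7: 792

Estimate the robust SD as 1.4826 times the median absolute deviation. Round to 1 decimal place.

152.7 ms

Sorted: 605, 698, 792, 842, 878, 945, 1063 → median = 842
|x − 842| sorted: 0, 36, 50, 103, 144, 221, 237 → MAD = 103
Robust SD ≈ 1.4826 × 103 = 152.708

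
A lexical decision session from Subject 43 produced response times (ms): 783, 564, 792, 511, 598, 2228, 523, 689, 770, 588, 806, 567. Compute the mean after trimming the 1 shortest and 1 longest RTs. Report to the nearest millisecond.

Sorted: 511, 523, 564, 567, 588, 598, 689, 770, 783, 792, 806, 2228
Drop lowest 1 (511) and highest 1 (2228)
Remaining (n=10): Σ = 6680, mean = 6680/10 = 668.000

668 ms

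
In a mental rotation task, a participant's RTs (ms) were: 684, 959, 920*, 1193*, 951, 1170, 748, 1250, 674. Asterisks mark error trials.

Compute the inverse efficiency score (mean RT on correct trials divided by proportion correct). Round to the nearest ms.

1182 ms

Correct trials (n=7): 684, 959, 951, 1170, 748, 1250, 674
Mean correct RT = 6436/7 = 919.4286 ms
Proportion correct = 7/9
IES = 919.4286 / (7/9) = 1182.122 ms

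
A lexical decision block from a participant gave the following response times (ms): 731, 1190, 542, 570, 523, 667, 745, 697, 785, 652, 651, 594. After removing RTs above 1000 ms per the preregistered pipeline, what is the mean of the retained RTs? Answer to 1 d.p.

Excluded: 1190
Retained (n=11): Σ = 7157
Mean = 7157/11 = 650.6364

650.6 ms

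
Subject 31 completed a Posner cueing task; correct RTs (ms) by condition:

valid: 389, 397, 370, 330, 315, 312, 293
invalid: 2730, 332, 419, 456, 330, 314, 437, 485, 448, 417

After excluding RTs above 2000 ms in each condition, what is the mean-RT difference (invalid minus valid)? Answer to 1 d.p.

60.5 ms

invalid: exclude 2730
M(valid) = 2406/7 = 343.714
M(invalid) = 3638/9 = 404.222
Difference = 404.222 − 343.714 = 60.508 ms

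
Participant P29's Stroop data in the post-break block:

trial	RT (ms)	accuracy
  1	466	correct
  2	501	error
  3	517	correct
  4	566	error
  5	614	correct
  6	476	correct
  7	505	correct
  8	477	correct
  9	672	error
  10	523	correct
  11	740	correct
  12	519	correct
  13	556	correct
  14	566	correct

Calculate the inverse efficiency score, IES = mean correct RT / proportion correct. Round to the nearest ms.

689 ms

Correct trials (n=11): 466, 517, 614, 476, 505, 477, 523, 740, 519, 556, 566
Mean correct RT = 5959/11 = 541.7273 ms
Proportion correct = 11/14
IES = 541.7273 / (11/14) = 689.471 ms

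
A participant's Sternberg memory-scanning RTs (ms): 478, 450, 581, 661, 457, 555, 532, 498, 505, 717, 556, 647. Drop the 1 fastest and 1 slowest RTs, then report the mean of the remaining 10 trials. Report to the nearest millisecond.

Sorted: 450, 457, 478, 498, 505, 532, 555, 556, 581, 647, 661, 717
Drop lowest 1 (450) and highest 1 (717)
Remaining (n=10): Σ = 5470, mean = 5470/10 = 547.000

547 ms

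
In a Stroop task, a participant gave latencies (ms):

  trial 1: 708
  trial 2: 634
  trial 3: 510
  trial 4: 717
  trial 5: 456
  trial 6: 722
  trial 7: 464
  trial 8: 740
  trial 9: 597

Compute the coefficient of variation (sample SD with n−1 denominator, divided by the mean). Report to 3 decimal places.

n = 9, Σ = 5548, M = 616.4444
Σ(x−M)² = 105900.222; s = √(105900.222/8) = 115.0545
CV = 115.0545 / 616.4444 = 0.18664

0.187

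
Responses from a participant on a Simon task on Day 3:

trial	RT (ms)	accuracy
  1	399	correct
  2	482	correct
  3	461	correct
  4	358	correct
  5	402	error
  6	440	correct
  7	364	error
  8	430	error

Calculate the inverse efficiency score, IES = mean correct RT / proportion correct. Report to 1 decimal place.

Correct trials (n=5): 399, 482, 461, 358, 440
Mean correct RT = 2140/5 = 428.0000 ms
Proportion correct = 5/8
IES = 428.0000 / (5/8) = 684.800 ms

684.8 ms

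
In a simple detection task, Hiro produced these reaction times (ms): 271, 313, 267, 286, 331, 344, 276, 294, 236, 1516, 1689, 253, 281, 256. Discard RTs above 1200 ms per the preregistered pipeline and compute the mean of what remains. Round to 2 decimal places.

Excluded: 1516, 1689
Retained (n=12): Σ = 3408
Mean = 3408/12 = 284.0000

284.00 ms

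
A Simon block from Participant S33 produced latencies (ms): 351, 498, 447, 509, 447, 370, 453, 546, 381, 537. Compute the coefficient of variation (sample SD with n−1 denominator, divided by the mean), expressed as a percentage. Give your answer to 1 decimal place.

15.3%

n = 10, Σ = 4539, M = 453.9000
Σ(x−M)² = 43406.900; s = √(43406.900/9) = 69.4477
CV = 69.4477 / 453.9000 = 0.15300 = 15.300%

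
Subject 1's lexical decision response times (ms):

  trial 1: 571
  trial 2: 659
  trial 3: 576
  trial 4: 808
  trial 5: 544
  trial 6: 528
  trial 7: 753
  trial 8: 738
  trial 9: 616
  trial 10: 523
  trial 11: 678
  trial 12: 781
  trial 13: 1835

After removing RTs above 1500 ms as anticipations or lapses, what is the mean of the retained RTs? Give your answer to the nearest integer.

648 ms

Excluded: 1835
Retained (n=12): Σ = 7775
Mean = 7775/12 = 647.9167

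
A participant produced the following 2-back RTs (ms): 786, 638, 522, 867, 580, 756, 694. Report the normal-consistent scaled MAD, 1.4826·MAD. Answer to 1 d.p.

136.4 ms

Sorted: 522, 580, 638, 694, 756, 786, 867 → median = 694
|x − 694| sorted: 0, 56, 62, 92, 114, 172, 173 → MAD = 92
Robust SD ≈ 1.4826 × 92 = 136.399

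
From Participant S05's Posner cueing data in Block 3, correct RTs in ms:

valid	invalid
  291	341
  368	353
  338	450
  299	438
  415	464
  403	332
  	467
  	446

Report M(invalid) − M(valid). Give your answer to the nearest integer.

59 ms

M(valid) = 2114/6 = 352.333
M(invalid) = 3291/8 = 411.375
Difference = 411.375 − 352.333 = 59.042 ms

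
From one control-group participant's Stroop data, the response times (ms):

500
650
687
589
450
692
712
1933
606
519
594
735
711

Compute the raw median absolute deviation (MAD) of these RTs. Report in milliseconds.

Sorted: 450, 500, 519, 589, 594, 606, 650, 687, 692, 711, 712, 735, 1933 → median = 650
|x − 650|: 150, 0, 37, 61, 200, 42, 62, 1283, 44, 131, 56, 85, 61
Sorted deviations: 0, 37, 42, 44, 56, 61, 61, 62, 85, 131, 150, 200, 1283 → MAD = 61

61 ms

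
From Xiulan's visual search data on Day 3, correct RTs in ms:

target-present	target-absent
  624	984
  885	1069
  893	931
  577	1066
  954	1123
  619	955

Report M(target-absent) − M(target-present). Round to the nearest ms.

263 ms

M(target-present) = 4552/6 = 758.667
M(target-absent) = 6128/6 = 1021.333
Difference = 1021.333 − 758.667 = 262.667 ms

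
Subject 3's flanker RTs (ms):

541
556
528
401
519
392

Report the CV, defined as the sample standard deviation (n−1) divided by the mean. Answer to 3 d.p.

n = 6, Σ = 2937, M = 489.5000
Σ(x−M)² = 26765.500; s = √(26765.500/5) = 73.1649
CV = 73.1649 / 489.5000 = 0.14947

0.149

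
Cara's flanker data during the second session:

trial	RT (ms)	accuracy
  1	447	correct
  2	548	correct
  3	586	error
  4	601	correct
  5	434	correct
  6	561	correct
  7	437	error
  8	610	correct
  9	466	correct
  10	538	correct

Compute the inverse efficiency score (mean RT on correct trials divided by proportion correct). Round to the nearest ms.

657 ms

Correct trials (n=8): 447, 548, 601, 434, 561, 610, 466, 538
Mean correct RT = 4205/8 = 525.6250 ms
Proportion correct = 8/10
IES = 525.6250 / (8/10) = 657.031 ms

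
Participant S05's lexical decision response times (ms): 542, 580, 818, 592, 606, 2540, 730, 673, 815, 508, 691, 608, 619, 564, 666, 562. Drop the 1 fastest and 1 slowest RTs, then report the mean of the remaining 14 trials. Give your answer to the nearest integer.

648 ms

Sorted: 508, 542, 562, 564, 580, 592, 606, 608, 619, 666, 673, 691, 730, 815, 818, 2540
Drop lowest 1 (508) and highest 1 (2540)
Remaining (n=14): Σ = 9066, mean = 9066/14 = 647.571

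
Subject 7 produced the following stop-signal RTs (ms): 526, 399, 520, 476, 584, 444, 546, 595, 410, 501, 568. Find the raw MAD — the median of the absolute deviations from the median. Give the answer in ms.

48 ms

Sorted: 399, 410, 444, 476, 501, 520, 526, 546, 568, 584, 595 → median = 520
|x − 520|: 6, 121, 0, 44, 64, 76, 26, 75, 110, 19, 48
Sorted deviations: 0, 6, 19, 26, 44, 48, 64, 75, 76, 110, 121 → MAD = 48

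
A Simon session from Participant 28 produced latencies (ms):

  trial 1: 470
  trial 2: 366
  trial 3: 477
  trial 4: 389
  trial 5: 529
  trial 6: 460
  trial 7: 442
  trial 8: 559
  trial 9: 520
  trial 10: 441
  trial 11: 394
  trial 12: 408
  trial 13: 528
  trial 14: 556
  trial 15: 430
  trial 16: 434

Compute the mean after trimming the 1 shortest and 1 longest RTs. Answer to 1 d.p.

Sorted: 366, 389, 394, 408, 430, 434, 441, 442, 460, 470, 477, 520, 528, 529, 556, 559
Drop lowest 1 (366) and highest 1 (559)
Remaining (n=14): Σ = 6478, mean = 6478/14 = 462.714

462.7 ms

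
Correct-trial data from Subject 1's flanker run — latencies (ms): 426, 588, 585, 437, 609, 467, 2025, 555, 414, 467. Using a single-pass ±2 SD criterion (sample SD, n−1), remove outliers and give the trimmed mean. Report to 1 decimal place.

505.3 ms

n = 10, ΣRT = 6573, M = 657.300
Σ(x−M)² = 2127086.10; s = √(2127086.10/9) = 486.151
Cutoffs: 657.300 ± 2·486.151 → [-315.0, 1629.6]
Outside: 2025 → excluded.
Retained (n=9): Σ = 4548, mean = 4548/9 = 505.333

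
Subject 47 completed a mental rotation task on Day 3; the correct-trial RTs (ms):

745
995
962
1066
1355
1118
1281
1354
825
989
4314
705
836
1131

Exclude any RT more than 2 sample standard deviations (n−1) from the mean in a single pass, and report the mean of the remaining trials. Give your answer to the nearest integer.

1028 ms

n = 14, ΣRT = 17676, M = 1262.571
Σ(x−M)² = 10594287.43; s = √(10594287.43/13) = 902.743
Cutoffs: 1262.571 ± 2·902.743 → [-542.9, 3068.1]
Outside: 4314 → excluded.
Retained (n=13): Σ = 13362, mean = 13362/13 = 1027.846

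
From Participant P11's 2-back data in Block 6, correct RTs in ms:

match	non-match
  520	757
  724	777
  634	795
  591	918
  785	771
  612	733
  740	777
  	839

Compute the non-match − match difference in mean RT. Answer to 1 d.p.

137.9 ms

M(match) = 4606/7 = 658.000
M(non-match) = 6367/8 = 795.875
Difference = 795.875 − 658.000 = 137.875 ms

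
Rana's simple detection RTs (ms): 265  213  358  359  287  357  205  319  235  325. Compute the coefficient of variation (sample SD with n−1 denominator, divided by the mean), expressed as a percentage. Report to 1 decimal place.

20.6%

n = 10, Σ = 2923, M = 292.3000
Σ(x−M)² = 32700.100; s = √(32700.100/9) = 60.2772
CV = 60.2772 / 292.3000 = 0.20622 = 20.622%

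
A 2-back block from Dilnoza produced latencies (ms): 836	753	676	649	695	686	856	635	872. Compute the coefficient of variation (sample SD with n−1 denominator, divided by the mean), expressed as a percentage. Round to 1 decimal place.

12.5%

n = 9, Σ = 6658, M = 739.7778
Σ(x−M)² = 68607.556; s = √(68607.556/8) = 92.6064
CV = 92.6064 / 739.7778 = 0.12518 = 12.518%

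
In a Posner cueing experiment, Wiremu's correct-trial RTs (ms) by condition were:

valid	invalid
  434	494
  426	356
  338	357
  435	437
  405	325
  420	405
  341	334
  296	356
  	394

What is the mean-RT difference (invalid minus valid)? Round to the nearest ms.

-3 ms

M(valid) = 3095/8 = 386.875
M(invalid) = 3458/9 = 384.222
Difference = 384.222 − 386.875 = -2.653 ms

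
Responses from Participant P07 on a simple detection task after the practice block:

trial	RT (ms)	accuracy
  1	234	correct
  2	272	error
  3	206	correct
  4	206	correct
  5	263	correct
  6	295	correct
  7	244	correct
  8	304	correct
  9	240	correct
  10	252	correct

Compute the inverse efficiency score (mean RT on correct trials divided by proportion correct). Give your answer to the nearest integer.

277 ms

Correct trials (n=9): 234, 206, 206, 263, 295, 244, 304, 240, 252
Mean correct RT = 2244/9 = 249.3333 ms
Proportion correct = 9/10
IES = 249.3333 / (9/10) = 277.037 ms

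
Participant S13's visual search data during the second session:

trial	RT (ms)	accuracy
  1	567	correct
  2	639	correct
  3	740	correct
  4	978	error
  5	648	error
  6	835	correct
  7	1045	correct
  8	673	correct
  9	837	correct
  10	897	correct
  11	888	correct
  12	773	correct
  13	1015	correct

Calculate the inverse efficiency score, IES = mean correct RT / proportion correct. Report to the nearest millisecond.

957 ms

Correct trials (n=11): 567, 639, 740, 835, 1045, 673, 837, 897, 888, 773, 1015
Mean correct RT = 8909/11 = 809.9091 ms
Proportion correct = 11/13
IES = 809.9091 / (11/13) = 957.165 ms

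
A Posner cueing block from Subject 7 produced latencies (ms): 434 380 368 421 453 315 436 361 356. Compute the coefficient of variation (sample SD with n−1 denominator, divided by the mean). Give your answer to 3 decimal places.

0.118

n = 9, Σ = 3524, M = 391.5556
Σ(x−M)² = 17166.222; s = √(17166.222/8) = 46.3225
CV = 46.3225 / 391.5556 = 0.11830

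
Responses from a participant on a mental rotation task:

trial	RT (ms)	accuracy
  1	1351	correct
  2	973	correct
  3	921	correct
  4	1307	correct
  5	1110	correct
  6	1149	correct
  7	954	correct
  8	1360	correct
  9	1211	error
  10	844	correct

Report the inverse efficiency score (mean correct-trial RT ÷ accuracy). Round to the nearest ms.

1231 ms

Correct trials (n=9): 1351, 973, 921, 1307, 1110, 1149, 954, 1360, 844
Mean correct RT = 9969/9 = 1107.6667 ms
Proportion correct = 9/10
IES = 1107.6667 / (9/10) = 1230.741 ms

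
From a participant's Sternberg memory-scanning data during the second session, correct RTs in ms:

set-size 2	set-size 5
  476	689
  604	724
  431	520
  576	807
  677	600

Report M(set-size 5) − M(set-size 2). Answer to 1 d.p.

115.2 ms

M(set-size 2) = 2764/5 = 552.800
M(set-size 5) = 3340/5 = 668.000
Difference = 668.000 − 552.800 = 115.200 ms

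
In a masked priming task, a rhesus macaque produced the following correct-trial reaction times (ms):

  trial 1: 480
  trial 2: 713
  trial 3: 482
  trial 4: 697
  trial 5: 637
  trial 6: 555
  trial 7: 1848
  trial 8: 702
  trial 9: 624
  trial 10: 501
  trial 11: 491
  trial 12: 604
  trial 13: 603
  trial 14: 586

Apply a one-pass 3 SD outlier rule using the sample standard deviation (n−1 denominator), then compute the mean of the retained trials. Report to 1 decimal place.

n = 14, ΣRT = 9523, M = 680.214
Σ(x−M)² = 1554202.36; s = √(1554202.36/13) = 345.766
Cutoffs: 680.214 ± 3·345.766 → [-357.1, 1717.5]
Outside: 1848 → excluded.
Retained (n=13): Σ = 7675, mean = 7675/13 = 590.385

590.4 ms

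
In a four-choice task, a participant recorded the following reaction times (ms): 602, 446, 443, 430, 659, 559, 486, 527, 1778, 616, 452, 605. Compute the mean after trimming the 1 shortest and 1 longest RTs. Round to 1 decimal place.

539.5 ms

Sorted: 430, 443, 446, 452, 486, 527, 559, 602, 605, 616, 659, 1778
Drop lowest 1 (430) and highest 1 (1778)
Remaining (n=10): Σ = 5395, mean = 5395/10 = 539.500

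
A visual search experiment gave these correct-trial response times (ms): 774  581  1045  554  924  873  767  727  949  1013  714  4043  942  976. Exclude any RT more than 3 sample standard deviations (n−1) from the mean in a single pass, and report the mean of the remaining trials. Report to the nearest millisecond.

834 ms

n = 14, ΣRT = 14882, M = 1063.000
Σ(x−M)² = 9871090.00; s = √(9871090.00/13) = 871.387
Cutoffs: 1063.000 ± 3·871.387 → [-1551.2, 3677.2]
Outside: 4043 → excluded.
Retained (n=13): Σ = 10839, mean = 10839/13 = 833.769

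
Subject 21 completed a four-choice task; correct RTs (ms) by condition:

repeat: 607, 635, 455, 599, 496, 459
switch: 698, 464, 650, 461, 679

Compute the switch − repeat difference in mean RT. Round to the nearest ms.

49 ms

M(repeat) = 3251/6 = 541.833
M(switch) = 2952/5 = 590.400
Difference = 590.400 − 541.833 = 48.567 ms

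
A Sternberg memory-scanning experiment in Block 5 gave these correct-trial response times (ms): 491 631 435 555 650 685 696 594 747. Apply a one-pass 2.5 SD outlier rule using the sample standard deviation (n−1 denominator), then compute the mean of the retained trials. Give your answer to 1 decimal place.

n = 9, ΣRT = 5484, M = 609.333
Σ(x−M)² = 81894.00; s = √(81894.00/8) = 101.177
Cutoffs: 609.333 ± 2.5·101.177 → [356.4, 862.3]
No RTs fall outside the cutoffs; all 9 retained. Mean = 5484/9 = 609.333

609.3 ms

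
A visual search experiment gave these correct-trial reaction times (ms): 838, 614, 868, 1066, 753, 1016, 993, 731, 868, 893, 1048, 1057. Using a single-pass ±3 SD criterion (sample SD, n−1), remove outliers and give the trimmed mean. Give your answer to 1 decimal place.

895.4 ms

n = 12, ΣRT = 10745, M = 895.417
Σ(x−M)² = 233868.92; s = √(233868.92/11) = 145.811
Cutoffs: 895.417 ± 3·145.811 → [458.0, 1332.8]
No RTs fall outside the cutoffs; all 12 retained. Mean = 10745/12 = 895.417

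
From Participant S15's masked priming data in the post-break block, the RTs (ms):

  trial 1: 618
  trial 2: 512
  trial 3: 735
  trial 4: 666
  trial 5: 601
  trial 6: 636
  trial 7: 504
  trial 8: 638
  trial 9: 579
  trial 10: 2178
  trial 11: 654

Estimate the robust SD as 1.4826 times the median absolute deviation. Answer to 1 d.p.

51.9 ms

Sorted: 504, 512, 579, 601, 618, 636, 638, 654, 666, 735, 2178 → median = 636
|x − 636| sorted: 0, 2, 18, 18, 30, 35, 57, 99, 124, 132, 1542 → MAD = 35
Robust SD ≈ 1.4826 × 35 = 51.891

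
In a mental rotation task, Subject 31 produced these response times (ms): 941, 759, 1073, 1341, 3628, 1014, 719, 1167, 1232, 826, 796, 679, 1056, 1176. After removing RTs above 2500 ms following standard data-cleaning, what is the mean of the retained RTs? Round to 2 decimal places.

Excluded: 3628
Retained (n=13): Σ = 12779
Mean = 12779/13 = 983.0000

983.00 ms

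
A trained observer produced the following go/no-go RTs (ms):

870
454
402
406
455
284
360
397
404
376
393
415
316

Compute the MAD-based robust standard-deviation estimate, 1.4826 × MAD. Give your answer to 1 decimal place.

38.5 ms

Sorted: 284, 316, 360, 376, 393, 397, 402, 404, 406, 415, 454, 455, 870 → median = 402
|x − 402| sorted: 0, 2, 4, 5, 9, 13, 26, 42, 52, 53, 86, 118, 468 → MAD = 26
Robust SD ≈ 1.4826 × 26 = 38.548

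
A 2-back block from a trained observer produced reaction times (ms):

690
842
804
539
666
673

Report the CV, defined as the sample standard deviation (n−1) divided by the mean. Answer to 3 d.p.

0.154

n = 6, Σ = 4214, M = 702.3333
Σ(x−M)² = 58853.333; s = √(58853.333/5) = 108.4927
CV = 108.4927 / 702.3333 = 0.15447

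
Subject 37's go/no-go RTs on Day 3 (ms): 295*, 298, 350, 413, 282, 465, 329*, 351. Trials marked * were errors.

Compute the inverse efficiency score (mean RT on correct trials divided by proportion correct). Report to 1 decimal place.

Correct trials (n=6): 298, 350, 413, 282, 465, 351
Mean correct RT = 2159/6 = 359.8333 ms
Proportion correct = 6/8
IES = 359.8333 / (6/8) = 479.778 ms

479.8 ms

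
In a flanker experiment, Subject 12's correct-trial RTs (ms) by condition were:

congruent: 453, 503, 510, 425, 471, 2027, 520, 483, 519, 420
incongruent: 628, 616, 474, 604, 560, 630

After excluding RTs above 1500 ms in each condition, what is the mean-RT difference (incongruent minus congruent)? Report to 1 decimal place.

107.1 ms

congruent: exclude 2027
M(congruent) = 4304/9 = 478.222
M(incongruent) = 3512/6 = 585.333
Difference = 585.333 − 478.222 = 107.111 ms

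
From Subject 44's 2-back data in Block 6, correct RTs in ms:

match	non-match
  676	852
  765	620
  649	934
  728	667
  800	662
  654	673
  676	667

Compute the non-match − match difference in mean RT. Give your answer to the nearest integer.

18 ms

M(match) = 4948/7 = 706.857
M(non-match) = 5075/7 = 725.000
Difference = 725.000 − 706.857 = 18.143 ms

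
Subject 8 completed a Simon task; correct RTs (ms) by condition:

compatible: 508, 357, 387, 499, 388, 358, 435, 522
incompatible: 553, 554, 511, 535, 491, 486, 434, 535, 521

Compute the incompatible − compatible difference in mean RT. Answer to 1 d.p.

81.6 ms

M(compatible) = 3454/8 = 431.750
M(incompatible) = 4620/9 = 513.333
Difference = 513.333 − 431.750 = 81.583 ms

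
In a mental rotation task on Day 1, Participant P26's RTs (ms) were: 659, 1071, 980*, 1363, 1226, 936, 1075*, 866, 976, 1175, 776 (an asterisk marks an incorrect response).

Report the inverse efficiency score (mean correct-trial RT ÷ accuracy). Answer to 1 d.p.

Correct trials (n=9): 659, 1071, 1363, 1226, 936, 866, 976, 1175, 776
Mean correct RT = 9048/9 = 1005.3333 ms
Proportion correct = 9/11
IES = 1005.3333 / (9/11) = 1228.741 ms

1228.7 ms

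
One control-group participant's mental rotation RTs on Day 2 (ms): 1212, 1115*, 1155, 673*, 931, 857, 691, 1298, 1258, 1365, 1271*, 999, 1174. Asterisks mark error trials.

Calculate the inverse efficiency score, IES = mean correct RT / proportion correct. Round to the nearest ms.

1422 ms

Correct trials (n=10): 1212, 1155, 931, 857, 691, 1298, 1258, 1365, 999, 1174
Mean correct RT = 10940/10 = 1094.0000 ms
Proportion correct = 10/13
IES = 1094.0000 / (10/13) = 1422.200 ms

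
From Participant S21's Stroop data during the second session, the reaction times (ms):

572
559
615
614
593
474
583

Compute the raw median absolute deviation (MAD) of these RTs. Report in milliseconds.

Sorted: 474, 559, 572, 583, 593, 614, 615 → median = 583
|x − 583|: 11, 24, 32, 31, 10, 109, 0
Sorted deviations: 0, 10, 11, 24, 31, 32, 109 → MAD = 24

24 ms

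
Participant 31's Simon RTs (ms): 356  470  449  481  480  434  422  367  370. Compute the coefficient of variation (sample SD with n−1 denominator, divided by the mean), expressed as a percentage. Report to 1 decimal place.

11.8%

n = 9, Σ = 3829, M = 425.4444
Σ(x−M)² = 20000.222; s = √(20000.222/8) = 50.0003
CV = 50.0003 / 425.4444 = 0.11752 = 11.752%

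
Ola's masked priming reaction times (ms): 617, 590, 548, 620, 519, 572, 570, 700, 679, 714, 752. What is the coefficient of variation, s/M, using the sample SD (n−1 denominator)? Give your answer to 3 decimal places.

n = 11, Σ = 6881, M = 625.5455
Σ(x−M)² = 56900.727; s = √(56900.727/10) = 75.4326
CV = 75.4326 / 625.5455 = 0.12059

0.121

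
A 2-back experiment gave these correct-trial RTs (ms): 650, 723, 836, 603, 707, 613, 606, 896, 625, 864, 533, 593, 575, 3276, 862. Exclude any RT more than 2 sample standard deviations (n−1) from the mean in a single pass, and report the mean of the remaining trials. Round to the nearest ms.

n = 15, ΣRT = 12962, M = 864.133
Σ(x−M)² = 6431211.73; s = √(6431211.73/14) = 677.770
Cutoffs: 864.133 ± 2·677.770 → [-491.4, 2219.7]
Outside: 3276 → excluded.
Retained (n=14): Σ = 9686, mean = 9686/14 = 691.857

692 ms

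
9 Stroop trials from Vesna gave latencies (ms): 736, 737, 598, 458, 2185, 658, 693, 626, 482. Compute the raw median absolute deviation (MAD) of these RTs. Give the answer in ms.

78 ms

Sorted: 458, 482, 598, 626, 658, 693, 736, 737, 2185 → median = 658
|x − 658|: 78, 79, 60, 200, 1527, 0, 35, 32, 176
Sorted deviations: 0, 32, 35, 60, 78, 79, 176, 200, 1527 → MAD = 78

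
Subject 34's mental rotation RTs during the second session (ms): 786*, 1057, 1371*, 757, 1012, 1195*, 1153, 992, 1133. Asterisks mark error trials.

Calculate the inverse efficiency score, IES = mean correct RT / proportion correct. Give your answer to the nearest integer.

Correct trials (n=6): 1057, 757, 1012, 1153, 992, 1133
Mean correct RT = 6104/6 = 1017.3333 ms
Proportion correct = 6/9
IES = 1017.3333 / (6/9) = 1526.000 ms

1526 ms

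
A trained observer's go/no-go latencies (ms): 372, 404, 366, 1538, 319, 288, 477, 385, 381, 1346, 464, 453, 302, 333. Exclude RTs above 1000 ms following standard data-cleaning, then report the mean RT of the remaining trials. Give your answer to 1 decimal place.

Excluded: 1346, 1538
Retained (n=12): Σ = 4544
Mean = 4544/12 = 378.6667

378.7 ms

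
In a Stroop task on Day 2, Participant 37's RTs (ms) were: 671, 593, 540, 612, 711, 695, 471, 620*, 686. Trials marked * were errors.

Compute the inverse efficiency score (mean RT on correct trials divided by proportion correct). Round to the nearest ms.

700 ms

Correct trials (n=8): 671, 593, 540, 612, 711, 695, 471, 686
Mean correct RT = 4979/8 = 622.3750 ms
Proportion correct = 8/9
IES = 622.3750 / (8/9) = 700.172 ms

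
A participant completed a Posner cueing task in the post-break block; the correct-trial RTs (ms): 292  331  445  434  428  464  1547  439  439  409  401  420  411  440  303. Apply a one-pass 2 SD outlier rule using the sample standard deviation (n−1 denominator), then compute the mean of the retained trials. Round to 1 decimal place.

404.0 ms

n = 15, ΣRT = 7203, M = 480.200
Σ(x−M)² = 1258268.40; s = √(1258268.40/14) = 299.794
Cutoffs: 480.200 ± 2·299.794 → [-119.4, 1079.8]
Outside: 1547 → excluded.
Retained (n=14): Σ = 5656, mean = 5656/14 = 404.000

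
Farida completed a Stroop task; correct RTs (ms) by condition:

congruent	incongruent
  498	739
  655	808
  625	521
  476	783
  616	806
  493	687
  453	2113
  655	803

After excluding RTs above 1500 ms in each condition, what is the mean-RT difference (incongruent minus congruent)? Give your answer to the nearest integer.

incongruent: exclude 2113
M(congruent) = 4471/8 = 558.875
M(incongruent) = 5147/7 = 735.286
Difference = 735.286 − 558.875 = 176.411 ms

176 ms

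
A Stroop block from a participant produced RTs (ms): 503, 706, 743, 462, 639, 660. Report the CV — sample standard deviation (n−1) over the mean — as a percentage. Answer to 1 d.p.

n = 6, Σ = 3713, M = 618.8333
Σ(x−M)² = 63130.833; s = √(63130.833/5) = 112.3662
CV = 112.3662 / 618.8333 = 0.18158 = 18.158%

18.2%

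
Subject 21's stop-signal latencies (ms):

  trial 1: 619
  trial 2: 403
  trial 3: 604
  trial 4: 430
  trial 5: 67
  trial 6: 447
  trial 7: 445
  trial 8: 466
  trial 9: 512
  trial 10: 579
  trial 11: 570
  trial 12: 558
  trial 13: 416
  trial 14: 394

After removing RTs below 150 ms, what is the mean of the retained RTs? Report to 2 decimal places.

495.62 ms

Excluded: 67
Retained (n=13): Σ = 6443
Mean = 6443/13 = 495.6154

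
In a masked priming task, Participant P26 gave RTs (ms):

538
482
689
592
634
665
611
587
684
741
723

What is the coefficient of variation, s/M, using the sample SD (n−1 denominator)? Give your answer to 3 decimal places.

0.125

n = 11, Σ = 6946, M = 631.4545
Σ(x−M)² = 62606.727; s = √(62606.727/10) = 79.1244
CV = 79.1244 / 631.4545 = 0.12531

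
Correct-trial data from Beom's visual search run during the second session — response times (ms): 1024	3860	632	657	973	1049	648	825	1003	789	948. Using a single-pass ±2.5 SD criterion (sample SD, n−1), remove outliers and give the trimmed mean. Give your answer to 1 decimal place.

n = 11, ΣRT = 12408, M = 1128.000
Σ(x−M)² = 8457918.00; s = √(8457918.00/10) = 919.669
Cutoffs: 1128.000 ± 2.5·919.669 → [-1171.2, 3427.2]
Outside: 3860 → excluded.
Retained (n=10): Σ = 8548, mean = 8548/10 = 854.800

854.8 ms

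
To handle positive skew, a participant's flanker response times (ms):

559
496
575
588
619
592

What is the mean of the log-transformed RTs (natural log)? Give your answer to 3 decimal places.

ln(RT): 6.3261, 6.2066, 6.3544, 6.3767, 6.4281, 6.3835
Σ ln(RT) = 38.0754
Mean = 38.0754/6 = 6.34591

6.346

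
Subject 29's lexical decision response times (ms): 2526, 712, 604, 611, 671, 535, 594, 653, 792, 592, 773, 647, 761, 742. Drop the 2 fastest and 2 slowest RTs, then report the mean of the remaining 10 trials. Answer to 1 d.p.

Sorted: 535, 592, 594, 604, 611, 647, 653, 671, 712, 742, 761, 773, 792, 2526
Drop lowest 2 (535, 592) and highest 2 (792, 2526)
Remaining (n=10): Σ = 6768, mean = 6768/10 = 676.800

676.8 ms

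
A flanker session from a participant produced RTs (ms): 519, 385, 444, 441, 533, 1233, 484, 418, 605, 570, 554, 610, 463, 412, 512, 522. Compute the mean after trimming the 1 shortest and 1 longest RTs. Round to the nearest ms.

506 ms

Sorted: 385, 412, 418, 441, 444, 463, 484, 512, 519, 522, 533, 554, 570, 605, 610, 1233
Drop lowest 1 (385) and highest 1 (1233)
Remaining (n=14): Σ = 7087, mean = 7087/14 = 506.214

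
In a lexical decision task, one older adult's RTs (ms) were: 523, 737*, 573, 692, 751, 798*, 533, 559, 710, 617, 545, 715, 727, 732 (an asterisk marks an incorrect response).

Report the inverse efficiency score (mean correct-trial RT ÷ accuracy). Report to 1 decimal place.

Correct trials (n=12): 523, 573, 692, 751, 533, 559, 710, 617, 545, 715, 727, 732
Mean correct RT = 7677/12 = 639.7500 ms
Proportion correct = 12/14
IES = 639.7500 / (12/14) = 746.375 ms

746.4 ms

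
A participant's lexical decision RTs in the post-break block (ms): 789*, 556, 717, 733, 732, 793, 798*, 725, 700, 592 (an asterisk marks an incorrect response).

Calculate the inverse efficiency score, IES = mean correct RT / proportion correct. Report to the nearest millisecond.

Correct trials (n=8): 556, 717, 733, 732, 793, 725, 700, 592
Mean correct RT = 5548/8 = 693.5000 ms
Proportion correct = 8/10
IES = 693.5000 / (8/10) = 866.875 ms

867 ms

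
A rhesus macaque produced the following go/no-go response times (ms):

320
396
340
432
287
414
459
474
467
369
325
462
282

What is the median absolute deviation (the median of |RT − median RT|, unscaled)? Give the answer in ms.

Sorted: 282, 287, 320, 325, 340, 369, 396, 414, 432, 459, 462, 467, 474 → median = 396
|x − 396|: 76, 0, 56, 36, 109, 18, 63, 78, 71, 27, 71, 66, 114
Sorted deviations: 0, 18, 27, 36, 56, 63, 66, 71, 71, 76, 78, 109, 114 → MAD = 66

66 ms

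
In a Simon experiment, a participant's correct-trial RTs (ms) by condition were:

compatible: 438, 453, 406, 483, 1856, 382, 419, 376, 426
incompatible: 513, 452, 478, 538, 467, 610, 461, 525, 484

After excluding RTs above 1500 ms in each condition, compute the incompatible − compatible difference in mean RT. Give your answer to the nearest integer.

compatible: exclude 1856
M(compatible) = 3383/8 = 422.875
M(incompatible) = 4528/9 = 503.111
Difference = 503.111 − 422.875 = 80.236 ms

80 ms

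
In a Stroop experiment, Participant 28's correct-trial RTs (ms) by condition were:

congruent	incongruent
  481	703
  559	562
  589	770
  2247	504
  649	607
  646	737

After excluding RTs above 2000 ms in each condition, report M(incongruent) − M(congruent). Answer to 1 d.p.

62.4 ms

congruent: exclude 2247
M(congruent) = 2924/5 = 584.800
M(incongruent) = 3883/6 = 647.167
Difference = 647.167 − 584.800 = 62.367 ms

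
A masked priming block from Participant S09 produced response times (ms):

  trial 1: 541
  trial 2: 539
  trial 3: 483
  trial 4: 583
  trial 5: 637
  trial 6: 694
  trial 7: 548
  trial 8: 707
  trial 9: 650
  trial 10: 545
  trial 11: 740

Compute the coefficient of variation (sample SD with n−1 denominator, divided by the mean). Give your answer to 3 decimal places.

0.138

n = 11, Σ = 6667, M = 606.0909
Σ(x−M)² = 70254.909; s = √(70254.909/10) = 83.8182
CV = 83.8182 / 606.0909 = 0.13829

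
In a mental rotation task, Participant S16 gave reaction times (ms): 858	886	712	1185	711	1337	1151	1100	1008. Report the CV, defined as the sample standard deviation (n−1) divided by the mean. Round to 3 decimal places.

n = 9, Σ = 8948, M = 994.2222
Σ(x−M)² = 379983.556; s = √(379983.556/8) = 217.9402
CV = 217.9402 / 994.2222 = 0.21921

0.219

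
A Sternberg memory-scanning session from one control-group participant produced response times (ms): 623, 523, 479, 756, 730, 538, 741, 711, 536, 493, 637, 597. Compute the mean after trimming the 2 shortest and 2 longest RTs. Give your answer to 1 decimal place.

Sorted: 479, 493, 523, 536, 538, 597, 623, 637, 711, 730, 741, 756
Drop lowest 2 (479, 493) and highest 2 (741, 756)
Remaining (n=8): Σ = 4895, mean = 4895/8 = 611.875

611.9 ms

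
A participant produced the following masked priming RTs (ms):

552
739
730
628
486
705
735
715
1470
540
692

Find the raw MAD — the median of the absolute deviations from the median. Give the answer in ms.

Sorted: 486, 540, 552, 628, 692, 705, 715, 730, 735, 739, 1470 → median = 705
|x − 705|: 153, 34, 25, 77, 219, 0, 30, 10, 765, 165, 13
Sorted deviations: 0, 10, 13, 25, 30, 34, 77, 153, 165, 219, 765 → MAD = 34

34 ms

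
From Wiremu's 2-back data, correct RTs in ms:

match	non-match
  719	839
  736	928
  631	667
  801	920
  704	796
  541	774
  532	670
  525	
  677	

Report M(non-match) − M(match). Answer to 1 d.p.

M(match) = 5866/9 = 651.778
M(non-match) = 5594/7 = 799.143
Difference = 799.143 − 651.778 = 147.365 ms

147.4 ms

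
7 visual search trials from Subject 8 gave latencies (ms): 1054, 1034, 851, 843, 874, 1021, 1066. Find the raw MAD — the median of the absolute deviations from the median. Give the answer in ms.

Sorted: 843, 851, 874, 1021, 1034, 1054, 1066 → median = 1021
|x − 1021|: 33, 13, 170, 178, 147, 0, 45
Sorted deviations: 0, 13, 33, 45, 147, 170, 178 → MAD = 45

45 ms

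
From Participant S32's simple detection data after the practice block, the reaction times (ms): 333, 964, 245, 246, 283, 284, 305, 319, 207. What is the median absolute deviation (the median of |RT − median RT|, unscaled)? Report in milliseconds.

38 ms

Sorted: 207, 245, 246, 283, 284, 305, 319, 333, 964 → median = 284
|x − 284|: 49, 680, 39, 38, 1, 0, 21, 35, 77
Sorted deviations: 0, 1, 21, 35, 38, 39, 49, 77, 680 → MAD = 38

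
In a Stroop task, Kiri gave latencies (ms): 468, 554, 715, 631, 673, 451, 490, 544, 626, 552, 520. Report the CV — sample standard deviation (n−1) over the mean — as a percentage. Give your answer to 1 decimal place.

n = 11, Σ = 6224, M = 565.8182
Σ(x−M)² = 73019.636; s = √(73019.636/10) = 85.4515
CV = 85.4515 / 565.8182 = 0.15102 = 15.102%

15.1%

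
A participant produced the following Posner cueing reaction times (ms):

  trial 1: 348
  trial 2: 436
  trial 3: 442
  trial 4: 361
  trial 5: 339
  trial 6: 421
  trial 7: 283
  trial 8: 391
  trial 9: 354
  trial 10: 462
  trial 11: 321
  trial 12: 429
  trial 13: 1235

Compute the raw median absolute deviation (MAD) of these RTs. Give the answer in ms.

45 ms

Sorted: 283, 321, 339, 348, 354, 361, 391, 421, 429, 436, 442, 462, 1235 → median = 391
|x − 391|: 43, 45, 51, 30, 52, 30, 108, 0, 37, 71, 70, 38, 844
Sorted deviations: 0, 30, 30, 37, 38, 43, 45, 51, 52, 70, 71, 108, 844 → MAD = 45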